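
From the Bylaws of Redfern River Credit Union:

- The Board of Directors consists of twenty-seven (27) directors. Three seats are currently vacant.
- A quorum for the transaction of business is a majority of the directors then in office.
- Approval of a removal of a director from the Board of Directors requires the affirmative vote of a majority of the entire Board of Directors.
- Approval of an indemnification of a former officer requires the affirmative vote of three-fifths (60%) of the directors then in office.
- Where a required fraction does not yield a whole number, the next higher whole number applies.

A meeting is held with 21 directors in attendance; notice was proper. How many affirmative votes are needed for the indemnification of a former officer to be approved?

The indemnification of a former officer requires three-fifths of the directors then in office (24).
3/5 of 24 = 14.40, rounded up to 15.

15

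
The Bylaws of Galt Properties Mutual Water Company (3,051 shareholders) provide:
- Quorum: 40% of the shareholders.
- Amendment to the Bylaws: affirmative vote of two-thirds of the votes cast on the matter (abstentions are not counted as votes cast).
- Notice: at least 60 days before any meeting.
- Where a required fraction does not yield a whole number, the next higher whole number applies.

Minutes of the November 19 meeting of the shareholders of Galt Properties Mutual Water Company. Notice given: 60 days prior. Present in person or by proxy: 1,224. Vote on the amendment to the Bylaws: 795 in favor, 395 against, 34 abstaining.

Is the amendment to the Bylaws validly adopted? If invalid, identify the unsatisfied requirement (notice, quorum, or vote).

Valid — all requirements satisfied.

Notice: 60 days given; 60 required. Satisfied.
Quorum: 40% of 3,051 = 1,220.40, rounded up to 1,221; 1,224 present. Satisfied.
Vote: requires two-thirds of the votes cast (1,224 − 34 abstaining = 1,190); 2/3 of 1190 = 793.33, rounded up to 794, so 794 needed; 795 in favor. Satisfied.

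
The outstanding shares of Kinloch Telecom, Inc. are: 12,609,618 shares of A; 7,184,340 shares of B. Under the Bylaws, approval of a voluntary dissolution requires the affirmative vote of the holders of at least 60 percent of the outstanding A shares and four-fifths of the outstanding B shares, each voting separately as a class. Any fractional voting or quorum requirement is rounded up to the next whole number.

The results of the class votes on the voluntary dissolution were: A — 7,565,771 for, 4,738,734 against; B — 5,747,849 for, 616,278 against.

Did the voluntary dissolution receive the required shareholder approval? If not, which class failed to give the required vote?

A: 3/5 of 12609618 = 7565770.80, rounded up to 7565771; 7,565,771 required, 7,565,771 in favor — approved.
B: 4/5 of 7184340 = 5747472; 5,747,472 required, 5,747,849 in favor — approved.

Approved — every class gave the required vote.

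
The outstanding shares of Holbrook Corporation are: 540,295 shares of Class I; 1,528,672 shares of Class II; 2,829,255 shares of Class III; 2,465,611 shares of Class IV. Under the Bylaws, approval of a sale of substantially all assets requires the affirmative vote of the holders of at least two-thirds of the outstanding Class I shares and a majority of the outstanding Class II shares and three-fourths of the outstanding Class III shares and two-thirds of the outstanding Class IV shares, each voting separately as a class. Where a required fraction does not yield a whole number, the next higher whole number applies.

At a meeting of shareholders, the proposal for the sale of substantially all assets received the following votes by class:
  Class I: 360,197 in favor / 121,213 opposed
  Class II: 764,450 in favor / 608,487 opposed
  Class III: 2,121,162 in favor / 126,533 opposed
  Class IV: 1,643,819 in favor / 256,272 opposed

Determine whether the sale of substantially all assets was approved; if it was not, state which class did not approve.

Class I: 2/3 of 540295 = 360196.67, rounded up to 360197; 360,197 required, 360,197 in favor — approved.
Class II: a majority of 1528672 is 764337; 764,337 required, 764,450 in favor — approved.
Class III: 3/4 of 2829255 = 2121941.25, rounded up to 2121942; 2,121,942 required, 2,121,162 in favor — not approved.
Class IV: 2/3 of 2465611 = 1643740.67, rounded up to 1643741; 1,643,741 required, 1,643,819 in favor — approved.

Not approved — the Class III shares did not give the required vote.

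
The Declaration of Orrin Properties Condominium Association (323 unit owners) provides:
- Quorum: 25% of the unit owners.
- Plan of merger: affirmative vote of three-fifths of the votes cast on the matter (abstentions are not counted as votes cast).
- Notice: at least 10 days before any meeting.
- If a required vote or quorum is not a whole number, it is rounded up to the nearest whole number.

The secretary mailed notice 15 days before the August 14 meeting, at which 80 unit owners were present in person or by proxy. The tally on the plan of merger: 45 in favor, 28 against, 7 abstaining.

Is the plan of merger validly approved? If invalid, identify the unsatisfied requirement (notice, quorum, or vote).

Notice: 15 days given; 10 required. Satisfied.
Quorum: 25% of 323 = 80.75, rounded up to 81; 80 present. Not satisfied.
Vote: requires three-fifths of the votes cast (80 − 7 abstaining = 73); 3/5 of 73 = 43.80, rounded up to 44, so 44 needed; 45 in favor. Satisfied.

Invalid — quorum requirement not satisfied.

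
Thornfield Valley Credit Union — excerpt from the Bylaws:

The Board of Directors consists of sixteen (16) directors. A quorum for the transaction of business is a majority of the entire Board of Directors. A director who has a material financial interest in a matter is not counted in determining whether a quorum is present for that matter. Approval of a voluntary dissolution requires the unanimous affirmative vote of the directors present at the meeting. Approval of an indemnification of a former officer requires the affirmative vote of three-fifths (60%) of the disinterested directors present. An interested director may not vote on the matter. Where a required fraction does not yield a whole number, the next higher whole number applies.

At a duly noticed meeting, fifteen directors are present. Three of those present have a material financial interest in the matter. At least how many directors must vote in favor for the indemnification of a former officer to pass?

8

The indemnification of a former officer requires three-fifths of the disinterested directors present (15 − 3 = 12).
3/5 of 12 = 7.20, rounded up to 8.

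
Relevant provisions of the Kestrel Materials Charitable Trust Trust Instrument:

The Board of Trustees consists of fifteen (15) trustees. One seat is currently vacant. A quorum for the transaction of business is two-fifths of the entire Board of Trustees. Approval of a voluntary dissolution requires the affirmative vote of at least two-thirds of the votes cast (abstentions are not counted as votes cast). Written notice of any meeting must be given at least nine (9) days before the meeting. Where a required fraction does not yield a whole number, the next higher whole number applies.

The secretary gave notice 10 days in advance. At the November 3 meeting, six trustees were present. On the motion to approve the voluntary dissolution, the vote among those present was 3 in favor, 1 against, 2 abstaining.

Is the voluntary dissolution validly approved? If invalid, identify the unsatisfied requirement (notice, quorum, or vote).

Valid — all requirements satisfied.

Notice: 10 days given; 9 required (10 ≥ 9). Satisfied.
Quorum: 6 present; quorum is 6. Satisfied.
Vote: the voluntary dissolution requires two-thirds of the votes cast (6 present − 2 abstaining = 4). 2/3 of 4 = 2.67, rounded up to 3, so 3 affirmative votes are needed; 3 voted in favor. Satisfied.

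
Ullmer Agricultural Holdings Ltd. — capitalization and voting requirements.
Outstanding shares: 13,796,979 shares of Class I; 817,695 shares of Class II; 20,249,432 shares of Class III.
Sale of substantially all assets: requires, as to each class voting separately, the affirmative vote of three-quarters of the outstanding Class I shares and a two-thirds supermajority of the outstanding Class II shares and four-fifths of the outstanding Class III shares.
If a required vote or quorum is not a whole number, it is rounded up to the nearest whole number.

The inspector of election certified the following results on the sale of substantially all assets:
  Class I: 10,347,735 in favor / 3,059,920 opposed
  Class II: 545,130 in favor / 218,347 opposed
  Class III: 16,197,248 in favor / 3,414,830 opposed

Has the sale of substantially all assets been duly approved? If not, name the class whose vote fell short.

Not approved — the Class III shares did not give the required vote.

Class I: 3/4 of 13796979 = 10347734.25, rounded up to 10347735; 10,347,735 required, 10,347,735 in favor — approved.
Class II: 2/3 of 817695 = 545130; 545,130 required, 545,130 in favor — approved.
Class III: 4/5 of 20249432 = 16199545.60, rounded up to 16199546; 16,199,546 required, 16,197,248 in favor — not approved.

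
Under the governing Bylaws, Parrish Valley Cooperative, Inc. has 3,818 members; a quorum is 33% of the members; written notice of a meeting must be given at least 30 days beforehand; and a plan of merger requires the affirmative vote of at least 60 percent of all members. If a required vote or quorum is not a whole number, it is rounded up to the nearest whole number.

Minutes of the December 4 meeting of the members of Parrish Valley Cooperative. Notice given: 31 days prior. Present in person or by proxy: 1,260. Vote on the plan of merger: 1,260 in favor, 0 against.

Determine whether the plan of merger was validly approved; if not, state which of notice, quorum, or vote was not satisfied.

Invalid — vote requirement not satisfied.

Notice: 31 days given; 30 required. Satisfied.
Quorum: 33% of 3,818 = 1,259.94, rounded up to 1,260; 1,260 present. Satisfied.
Vote: requires three-fifths of all members (3,818); 3/5 of 3818 = 2290.80, rounded up to 2291, so 2,291 needed; 1,260 in favor. Not satisfied.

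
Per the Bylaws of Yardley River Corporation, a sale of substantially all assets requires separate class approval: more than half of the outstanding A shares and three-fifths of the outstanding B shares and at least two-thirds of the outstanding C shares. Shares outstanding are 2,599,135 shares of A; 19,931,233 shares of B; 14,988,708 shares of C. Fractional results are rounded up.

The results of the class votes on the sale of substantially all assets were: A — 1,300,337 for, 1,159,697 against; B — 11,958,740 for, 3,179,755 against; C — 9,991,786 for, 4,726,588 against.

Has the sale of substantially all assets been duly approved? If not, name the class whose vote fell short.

A: a majority of 2599135 is 1299568; 1,299,568 required, 1,300,337 in favor — approved.
B: 3/5 of 19931233 = 11958739.80, rounded up to 11958740; 11,958,740 required, 11,958,740 in favor — approved.
C: 2/3 of 14988708 = 9992472; 9,992,472 required, 9,991,786 in favor — not approved.

Not approved — the C shares did not give the required vote.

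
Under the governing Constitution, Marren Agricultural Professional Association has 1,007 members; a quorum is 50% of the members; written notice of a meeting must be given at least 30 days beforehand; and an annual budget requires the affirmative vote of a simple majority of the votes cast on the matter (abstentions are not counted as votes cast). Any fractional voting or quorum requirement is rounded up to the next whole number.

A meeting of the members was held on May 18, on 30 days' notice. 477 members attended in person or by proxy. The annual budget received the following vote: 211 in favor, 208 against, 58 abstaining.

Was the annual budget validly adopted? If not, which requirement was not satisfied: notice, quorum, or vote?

Notice: 30 days given; 30 required. Satisfied.
Quorum: 50% of 1,007 = 503.50, rounded up to 504; 477 present. Not satisfied.
Vote: requires a majority of the votes cast (477 − 58 abstaining = 419); a majority of 419 is 210, so 210 needed; 211 in favor. Satisfied.

Invalid — quorum requirement not satisfied.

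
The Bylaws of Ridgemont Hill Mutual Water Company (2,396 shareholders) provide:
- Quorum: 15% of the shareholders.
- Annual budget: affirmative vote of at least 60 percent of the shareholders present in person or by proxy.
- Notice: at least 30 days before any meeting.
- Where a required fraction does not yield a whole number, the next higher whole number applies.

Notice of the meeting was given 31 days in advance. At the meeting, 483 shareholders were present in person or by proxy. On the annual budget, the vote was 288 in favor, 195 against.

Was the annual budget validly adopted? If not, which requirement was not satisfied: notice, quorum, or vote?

Invalid — vote requirement not satisfied.

Notice: 31 days given; 30 required. Satisfied.
Quorum: 15% of 2,396 = 359.40, rounded up to 360; 483 present. Satisfied.
Vote: requires three-fifths of those present (483); 3/5 of 483 = 289.80, rounded up to 290, so 290 needed; 288 in favor. Not satisfied.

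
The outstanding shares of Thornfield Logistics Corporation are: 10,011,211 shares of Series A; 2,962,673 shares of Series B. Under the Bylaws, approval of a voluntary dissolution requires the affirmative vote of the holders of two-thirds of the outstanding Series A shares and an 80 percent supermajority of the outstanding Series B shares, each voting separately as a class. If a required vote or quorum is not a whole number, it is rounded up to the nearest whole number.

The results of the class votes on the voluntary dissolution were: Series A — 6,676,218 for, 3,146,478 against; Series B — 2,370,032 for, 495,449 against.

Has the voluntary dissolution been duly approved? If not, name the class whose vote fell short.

Not approved — the Series B shares did not give the required vote.

Series A: 2/3 of 10011211 = 6674140.67, rounded up to 6674141; 6,674,141 required, 6,676,218 in favor — approved.
Series B: 4/5 of 2962673 = 2370138.40, rounded up to 2370139; 2,370,139 required, 2,370,032 in favor — not approved.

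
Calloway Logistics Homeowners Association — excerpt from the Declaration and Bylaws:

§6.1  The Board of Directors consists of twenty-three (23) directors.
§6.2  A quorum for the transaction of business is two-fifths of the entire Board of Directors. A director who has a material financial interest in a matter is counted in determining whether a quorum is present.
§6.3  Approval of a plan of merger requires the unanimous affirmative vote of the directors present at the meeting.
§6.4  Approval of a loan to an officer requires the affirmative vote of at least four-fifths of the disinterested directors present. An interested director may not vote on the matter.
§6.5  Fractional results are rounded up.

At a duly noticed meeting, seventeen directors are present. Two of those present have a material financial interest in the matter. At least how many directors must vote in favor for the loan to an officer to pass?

12

The loan to an officer requires four-fifths of the disinterested directors present (17 − 2 = 15).
4/5 of 15 = 12.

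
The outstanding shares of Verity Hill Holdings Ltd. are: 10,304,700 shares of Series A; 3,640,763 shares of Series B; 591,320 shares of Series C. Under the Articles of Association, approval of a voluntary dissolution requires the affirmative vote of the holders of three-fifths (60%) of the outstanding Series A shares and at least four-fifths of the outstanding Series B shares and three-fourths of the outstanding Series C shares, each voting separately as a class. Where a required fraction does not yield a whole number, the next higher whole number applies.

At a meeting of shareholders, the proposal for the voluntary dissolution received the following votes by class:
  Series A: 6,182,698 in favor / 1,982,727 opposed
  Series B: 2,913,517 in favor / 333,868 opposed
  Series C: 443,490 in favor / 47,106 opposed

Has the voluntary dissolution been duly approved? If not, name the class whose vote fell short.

Series A: 3/5 of 10304700 = 6182820; 6,182,820 required, 6,182,698 in favor — not approved.
Series B: 4/5 of 3640763 = 2912610.40, rounded up to 2912611; 2,912,611 required, 2,913,517 in favor — approved.
Series C: 3/4 of 591320 = 443490; 443,490 required, 443,490 in favor — approved.

Not approved — the Series A shares did not give the required vote.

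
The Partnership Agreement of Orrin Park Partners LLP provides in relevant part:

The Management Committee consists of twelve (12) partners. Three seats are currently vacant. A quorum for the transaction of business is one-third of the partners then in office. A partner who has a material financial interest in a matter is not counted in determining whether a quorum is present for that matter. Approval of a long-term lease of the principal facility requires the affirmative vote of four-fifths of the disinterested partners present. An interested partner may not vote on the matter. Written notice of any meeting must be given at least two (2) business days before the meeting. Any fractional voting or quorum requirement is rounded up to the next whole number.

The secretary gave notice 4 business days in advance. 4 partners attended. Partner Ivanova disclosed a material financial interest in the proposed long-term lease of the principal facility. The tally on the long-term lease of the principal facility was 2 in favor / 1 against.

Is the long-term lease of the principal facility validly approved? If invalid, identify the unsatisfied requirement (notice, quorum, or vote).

Invalid — vote requirement not satisfied.

Notice: 4 business days given; 2 required (4 ≥ 2). Satisfied.
Quorum: 4 present, but the 1 interested partner does not count, leaving 3. Quorum is 3. Satisfied.
Vote: the long-term lease of the principal facility requires four-fifths of the disinterested partners present (4 − 1 = 3). 4/5 of 3 = 2.40, rounded up to 3, so 3 affirmative votes are needed; 2 voted in favor. Not satisfied.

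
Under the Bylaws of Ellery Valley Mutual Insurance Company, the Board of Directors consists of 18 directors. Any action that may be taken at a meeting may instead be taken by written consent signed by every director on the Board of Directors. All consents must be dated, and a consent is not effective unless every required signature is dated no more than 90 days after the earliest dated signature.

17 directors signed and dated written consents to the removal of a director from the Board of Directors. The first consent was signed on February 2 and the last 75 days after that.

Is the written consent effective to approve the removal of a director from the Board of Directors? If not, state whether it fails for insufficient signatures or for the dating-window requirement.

Not effective — insufficient signatures.

Signatures required: every one of 18 — unanimous means all 18, so 18 needed; 17 signed. Insufficient.
Dating window: the latest signature is 75 days after the earliest; the limit is 90 days. Within the window.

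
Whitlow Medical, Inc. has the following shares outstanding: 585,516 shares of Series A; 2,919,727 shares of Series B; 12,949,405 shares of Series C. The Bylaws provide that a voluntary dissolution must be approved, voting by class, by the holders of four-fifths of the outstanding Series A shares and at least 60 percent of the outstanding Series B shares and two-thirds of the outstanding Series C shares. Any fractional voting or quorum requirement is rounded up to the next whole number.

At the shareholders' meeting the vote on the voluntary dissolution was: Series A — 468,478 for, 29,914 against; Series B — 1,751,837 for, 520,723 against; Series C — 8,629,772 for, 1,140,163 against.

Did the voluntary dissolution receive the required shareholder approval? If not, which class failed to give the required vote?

Series A: 4/5 of 585516 = 468412.80, rounded up to 468413; 468,413 required, 468,478 in favor — approved.
Series B: 3/5 of 2919727 = 1751836.20, rounded up to 1751837; 1,751,837 required, 1,751,837 in favor — approved.
Series C: 2/3 of 12949405 = 8632936.67, rounded up to 8632937; 8,632,937 required, 8,629,772 in favor — not approved.

Not approved — the Series C shares did not give the required vote.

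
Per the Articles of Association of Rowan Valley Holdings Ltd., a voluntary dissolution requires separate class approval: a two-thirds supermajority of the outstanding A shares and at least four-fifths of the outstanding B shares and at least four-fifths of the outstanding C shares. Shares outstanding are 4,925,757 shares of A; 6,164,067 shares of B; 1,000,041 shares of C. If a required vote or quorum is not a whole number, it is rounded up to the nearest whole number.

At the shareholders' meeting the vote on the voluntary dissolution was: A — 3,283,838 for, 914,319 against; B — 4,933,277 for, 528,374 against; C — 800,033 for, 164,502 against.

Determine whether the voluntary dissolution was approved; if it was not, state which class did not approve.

A: 2/3 of 4925757 = 3283838; 3,283,838 required, 3,283,838 in favor — approved.
B: 4/5 of 6164067 = 4931253.60, rounded up to 4931254; 4,931,254 required, 4,933,277 in favor — approved.
C: 4/5 of 1000041 = 800032.80, rounded up to 800033; 800,033 required, 800,033 in favor — approved.

Approved — every class gave the required vote.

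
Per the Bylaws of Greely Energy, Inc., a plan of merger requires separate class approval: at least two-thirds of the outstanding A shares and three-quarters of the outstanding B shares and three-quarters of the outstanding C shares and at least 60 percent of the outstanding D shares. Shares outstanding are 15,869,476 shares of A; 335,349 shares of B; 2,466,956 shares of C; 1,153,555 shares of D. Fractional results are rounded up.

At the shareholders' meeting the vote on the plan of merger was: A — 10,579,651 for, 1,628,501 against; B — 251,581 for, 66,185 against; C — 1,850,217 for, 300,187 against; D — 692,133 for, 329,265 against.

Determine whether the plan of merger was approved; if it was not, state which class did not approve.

A: 2/3 of 15869476 = 10579650.67, rounded up to 10579651; 10,579,651 required, 10,579,651 in favor — approved.
B: 3/4 of 335349 = 251511.75, rounded up to 251512; 251,512 required, 251,581 in favor — approved.
C: 3/4 of 2466956 = 1850217; 1,850,217 required, 1,850,217 in favor — approved.
D: 3/5 of 1153555 = 692133; 692,133 required, 692,133 in favor — approved.

Approved — every class gave the required vote.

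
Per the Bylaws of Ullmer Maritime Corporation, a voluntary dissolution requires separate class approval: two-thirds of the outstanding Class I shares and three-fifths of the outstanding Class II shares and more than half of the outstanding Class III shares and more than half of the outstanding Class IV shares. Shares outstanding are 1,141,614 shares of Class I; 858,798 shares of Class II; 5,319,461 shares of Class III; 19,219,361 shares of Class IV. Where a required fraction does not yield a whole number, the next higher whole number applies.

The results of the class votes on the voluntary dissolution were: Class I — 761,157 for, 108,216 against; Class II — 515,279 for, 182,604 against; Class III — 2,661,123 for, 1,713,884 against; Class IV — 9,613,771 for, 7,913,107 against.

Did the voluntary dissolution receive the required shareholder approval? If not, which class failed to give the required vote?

Class I: 2/3 of 1141614 = 761076; 761,076 required, 761,157 in favor — approved.
Class II: 3/5 of 858798 = 515278.80, rounded up to 515279; 515,279 required, 515,279 in favor — approved.
Class III: a majority of 5319461 is 2659731; 2,659,731 required, 2,661,123 in favor — approved.
Class IV: a majority of 19219361 is 9609681; 9,609,681 required, 9,613,771 in favor — approved.

Approved — every class gave the required vote.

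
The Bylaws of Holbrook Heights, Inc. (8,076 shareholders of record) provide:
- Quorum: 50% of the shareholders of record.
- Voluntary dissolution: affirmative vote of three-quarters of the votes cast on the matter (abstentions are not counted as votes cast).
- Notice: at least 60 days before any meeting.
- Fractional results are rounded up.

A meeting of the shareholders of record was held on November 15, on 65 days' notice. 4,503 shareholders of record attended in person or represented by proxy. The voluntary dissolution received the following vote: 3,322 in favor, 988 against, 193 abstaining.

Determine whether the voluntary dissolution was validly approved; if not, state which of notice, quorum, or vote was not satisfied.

Valid — all requirements satisfied.

Notice: 65 days given; 60 required. Satisfied.
Quorum: 50% of 8,076 = 4,038; 4,503 present. Satisfied.
Vote: requires three-fourths of the votes cast (4,503 − 193 abstaining = 4,310); 3/4 of 4310 = 3232.50, rounded up to 3233, so 3,233 needed; 3,322 in favor. Satisfied.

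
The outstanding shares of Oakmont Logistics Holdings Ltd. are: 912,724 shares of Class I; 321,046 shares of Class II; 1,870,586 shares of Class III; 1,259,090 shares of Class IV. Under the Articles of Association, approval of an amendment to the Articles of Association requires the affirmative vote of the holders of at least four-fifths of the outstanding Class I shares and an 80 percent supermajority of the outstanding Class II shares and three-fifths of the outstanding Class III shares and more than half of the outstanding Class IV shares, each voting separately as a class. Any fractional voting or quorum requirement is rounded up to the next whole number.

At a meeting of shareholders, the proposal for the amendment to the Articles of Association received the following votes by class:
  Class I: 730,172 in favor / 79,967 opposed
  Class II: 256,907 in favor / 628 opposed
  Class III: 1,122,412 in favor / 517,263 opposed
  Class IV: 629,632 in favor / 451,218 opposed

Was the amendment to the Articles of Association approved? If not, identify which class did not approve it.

Not approved — the Class I shares did not give the required vote.

Class I: 4/5 of 912724 = 730179.20, rounded up to 730180; 730,180 required, 730,172 in favor — not approved.
Class II: 4/5 of 321046 = 256836.80, rounded up to 256837; 256,837 required, 256,907 in favor — approved.
Class III: 3/5 of 1870586 = 1122351.60, rounded up to 1122352; 1,122,352 required, 1,122,412 in favor — approved.
Class IV: a majority of 1259090 is 629546; 629,546 required, 629,632 in favor — approved.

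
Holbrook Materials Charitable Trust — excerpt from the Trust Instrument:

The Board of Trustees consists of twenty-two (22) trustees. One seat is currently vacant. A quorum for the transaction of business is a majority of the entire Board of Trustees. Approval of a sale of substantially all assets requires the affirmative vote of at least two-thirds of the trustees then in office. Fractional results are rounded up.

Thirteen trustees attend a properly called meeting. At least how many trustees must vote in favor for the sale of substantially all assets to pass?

The sale of substantially all assets requires two-thirds of the trustees then in office (21).
2/3 of 21 = 14.
(Only 13 can vote, so the sale of substantially all assets cannot pass at this meeting, but the required vote is still 14.)

14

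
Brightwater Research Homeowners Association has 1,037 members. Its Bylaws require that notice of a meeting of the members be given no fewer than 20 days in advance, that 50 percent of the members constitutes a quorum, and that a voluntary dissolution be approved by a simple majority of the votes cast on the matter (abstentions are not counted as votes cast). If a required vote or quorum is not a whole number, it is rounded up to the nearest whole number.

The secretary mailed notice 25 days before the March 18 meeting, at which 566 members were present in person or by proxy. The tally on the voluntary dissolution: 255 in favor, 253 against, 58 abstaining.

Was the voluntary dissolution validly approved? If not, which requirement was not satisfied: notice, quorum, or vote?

Notice: 25 days given; 20 required. Satisfied.
Quorum: 50% of 1,037 = 518.50, rounded up to 519; 566 present. Satisfied.
Vote: requires a majority of the votes cast (566 − 58 abstaining = 508); a majority of 508 is 255, so 255 needed; 255 in favor. Satisfied.

Valid — all requirements satisfied.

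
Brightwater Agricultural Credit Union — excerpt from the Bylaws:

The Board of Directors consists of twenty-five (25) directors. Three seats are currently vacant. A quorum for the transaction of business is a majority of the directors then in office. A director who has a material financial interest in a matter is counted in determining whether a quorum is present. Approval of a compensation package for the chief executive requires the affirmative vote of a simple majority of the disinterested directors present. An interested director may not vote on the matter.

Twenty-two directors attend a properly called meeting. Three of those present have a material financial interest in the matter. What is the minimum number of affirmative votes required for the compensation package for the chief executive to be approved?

10

The compensation package for the chief executive requires a majority of the disinterested directors present (22 − 3 = 19).
A majority of 19 is 10.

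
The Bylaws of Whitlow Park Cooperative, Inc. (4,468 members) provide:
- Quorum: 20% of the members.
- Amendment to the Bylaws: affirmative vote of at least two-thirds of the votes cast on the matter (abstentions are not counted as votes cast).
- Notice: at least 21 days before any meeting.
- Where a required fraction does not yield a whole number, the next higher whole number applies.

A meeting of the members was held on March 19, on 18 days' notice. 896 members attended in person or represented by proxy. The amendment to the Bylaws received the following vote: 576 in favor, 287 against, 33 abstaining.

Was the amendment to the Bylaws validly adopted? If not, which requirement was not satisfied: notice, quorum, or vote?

Notice: 18 days given; 21 required. Not satisfied.
Quorum: 20% of 4,468 = 893.60, rounded up to 894; 896 present. Satisfied.
Vote: requires two-thirds of the votes cast (896 − 33 abstaining = 863); 2/3 of 863 = 575.33, rounded up to 576, so 576 needed; 576 in favor. Satisfied.

Invalid — notice requirement not satisfied.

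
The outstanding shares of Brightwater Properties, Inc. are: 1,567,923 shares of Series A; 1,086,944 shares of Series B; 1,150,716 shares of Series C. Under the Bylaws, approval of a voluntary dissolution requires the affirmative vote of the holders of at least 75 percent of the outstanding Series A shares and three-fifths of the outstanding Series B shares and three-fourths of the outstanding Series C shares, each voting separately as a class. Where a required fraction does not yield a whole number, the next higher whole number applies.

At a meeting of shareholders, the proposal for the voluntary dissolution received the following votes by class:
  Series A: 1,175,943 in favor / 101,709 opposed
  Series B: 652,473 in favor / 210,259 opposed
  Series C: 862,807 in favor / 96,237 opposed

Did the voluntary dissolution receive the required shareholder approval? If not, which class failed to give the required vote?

Not approved — the Series C shares did not give the required vote.

Series A: 3/4 of 1567923 = 1175942.25, rounded up to 1175943; 1,175,943 required, 1,175,943 in favor — approved.
Series B: 3/5 of 1086944 = 652166.40, rounded up to 652167; 652,167 required, 652,473 in favor — approved.
Series C: 3/4 of 1150716 = 863037; 863,037 required, 862,807 in favor — not approved.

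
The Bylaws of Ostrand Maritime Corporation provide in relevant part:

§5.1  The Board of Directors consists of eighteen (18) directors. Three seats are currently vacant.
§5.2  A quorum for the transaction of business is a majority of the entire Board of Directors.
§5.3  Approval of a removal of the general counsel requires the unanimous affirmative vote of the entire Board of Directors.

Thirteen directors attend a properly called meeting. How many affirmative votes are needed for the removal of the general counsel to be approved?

The removal of the general counsel requires the unanimous vote of the entire Board of Directors (18).
Unanimous means all 18.
(Only 13 can vote, so the removal of the general counsel cannot pass at this meeting, but the required vote is still 18.)

18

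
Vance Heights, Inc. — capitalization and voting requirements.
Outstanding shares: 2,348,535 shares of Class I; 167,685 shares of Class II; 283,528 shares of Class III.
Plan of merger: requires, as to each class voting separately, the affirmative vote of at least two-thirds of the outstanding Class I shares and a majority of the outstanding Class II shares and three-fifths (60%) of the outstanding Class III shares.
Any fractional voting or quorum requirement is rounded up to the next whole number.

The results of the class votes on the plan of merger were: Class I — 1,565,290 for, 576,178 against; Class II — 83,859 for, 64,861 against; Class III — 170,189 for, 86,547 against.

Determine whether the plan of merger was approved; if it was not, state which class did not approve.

Class I: 2/3 of 2348535 = 1565690; 1,565,690 required, 1,565,290 in favor — not approved.
Class II: a majority of 167685 is 83843; 83,843 required, 83,859 in favor — approved.
Class III: 3/5 of 283528 = 170116.80, rounded up to 170117; 170,117 required, 170,189 in favor — approved.

Not approved — the Class I shares did not give the required vote.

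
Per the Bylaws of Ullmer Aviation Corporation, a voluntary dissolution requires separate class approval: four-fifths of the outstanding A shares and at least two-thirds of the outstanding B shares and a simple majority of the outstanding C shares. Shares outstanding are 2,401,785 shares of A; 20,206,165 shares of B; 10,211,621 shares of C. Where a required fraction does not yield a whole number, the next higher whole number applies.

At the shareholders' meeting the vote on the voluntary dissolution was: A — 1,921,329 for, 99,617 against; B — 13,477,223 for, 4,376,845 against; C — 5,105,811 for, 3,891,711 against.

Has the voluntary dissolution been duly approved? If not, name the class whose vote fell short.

Not approved — the A shares did not give the required vote.

A: 4/5 of 2401785 = 1921428; 1,921,428 required, 1,921,329 in favor — not approved.
B: 2/3 of 20206165 = 13470776.67, rounded up to 13470777; 13,470,777 required, 13,477,223 in favor — approved.
C: a majority of 10211621 is 5105811; 5,105,811 required, 5,105,811 in favor — approved.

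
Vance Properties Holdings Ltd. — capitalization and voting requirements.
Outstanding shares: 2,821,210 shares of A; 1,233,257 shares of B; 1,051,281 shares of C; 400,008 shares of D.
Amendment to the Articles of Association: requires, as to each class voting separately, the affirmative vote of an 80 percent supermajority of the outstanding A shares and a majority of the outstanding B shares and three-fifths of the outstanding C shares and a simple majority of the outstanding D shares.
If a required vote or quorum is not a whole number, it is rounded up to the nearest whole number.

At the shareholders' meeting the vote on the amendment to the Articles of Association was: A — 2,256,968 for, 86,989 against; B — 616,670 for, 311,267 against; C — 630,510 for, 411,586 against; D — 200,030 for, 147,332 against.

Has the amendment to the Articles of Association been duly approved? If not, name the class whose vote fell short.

A: 4/5 of 2821210 = 2256968; 2,256,968 required, 2,256,968 in favor — approved.
B: a majority of 1233257 is 616629; 616,629 required, 616,670 in favor — approved.
C: 3/5 of 1051281 = 630768.60, rounded up to 630769; 630,769 required, 630,510 in favor — not approved.
D: a majority of 400008 is 200005; 200,005 required, 200,030 in favor — approved.

Not approved — the C shares did not give the required vote.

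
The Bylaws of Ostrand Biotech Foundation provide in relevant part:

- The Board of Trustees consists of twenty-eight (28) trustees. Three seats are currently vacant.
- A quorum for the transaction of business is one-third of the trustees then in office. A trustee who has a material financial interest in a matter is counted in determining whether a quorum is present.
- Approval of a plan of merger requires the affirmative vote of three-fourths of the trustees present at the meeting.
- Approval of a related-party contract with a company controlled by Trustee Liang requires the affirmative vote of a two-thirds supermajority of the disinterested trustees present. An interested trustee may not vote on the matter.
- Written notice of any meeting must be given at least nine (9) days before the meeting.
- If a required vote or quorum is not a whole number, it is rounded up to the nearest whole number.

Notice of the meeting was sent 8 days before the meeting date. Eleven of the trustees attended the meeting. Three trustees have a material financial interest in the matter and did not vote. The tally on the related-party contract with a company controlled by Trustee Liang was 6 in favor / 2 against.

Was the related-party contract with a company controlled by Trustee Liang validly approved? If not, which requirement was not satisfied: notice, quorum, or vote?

Invalid — notice requirement not satisfied.

Notice: 8 days given; 9 required (8 < 9). Not satisfied.
Quorum: 11 present (interested trustees count toward quorum); quorum is 9. Satisfied.
Vote: the related-party contract with a company controlled by Trustee Liang requires two-thirds of the disinterested trustees present (11 − 3 = 8). 2/3 of 8 = 5.33, rounded up to 6, so 6 affirmative votes are needed; 6 voted in favor. Satisfied.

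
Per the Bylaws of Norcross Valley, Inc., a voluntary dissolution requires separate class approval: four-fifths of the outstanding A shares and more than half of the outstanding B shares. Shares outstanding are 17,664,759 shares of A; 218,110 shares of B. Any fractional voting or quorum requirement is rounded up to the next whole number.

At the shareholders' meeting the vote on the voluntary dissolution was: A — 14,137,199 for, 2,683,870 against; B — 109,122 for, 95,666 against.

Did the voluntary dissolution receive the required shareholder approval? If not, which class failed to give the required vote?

A: 4/5 of 17664759 = 14131807.20, rounded up to 14131808; 14,131,808 required, 14,137,199 in favor — approved.
B: a majority of 218110 is 109056; 109,056 required, 109,122 in favor — approved.

Approved — every class gave the required vote.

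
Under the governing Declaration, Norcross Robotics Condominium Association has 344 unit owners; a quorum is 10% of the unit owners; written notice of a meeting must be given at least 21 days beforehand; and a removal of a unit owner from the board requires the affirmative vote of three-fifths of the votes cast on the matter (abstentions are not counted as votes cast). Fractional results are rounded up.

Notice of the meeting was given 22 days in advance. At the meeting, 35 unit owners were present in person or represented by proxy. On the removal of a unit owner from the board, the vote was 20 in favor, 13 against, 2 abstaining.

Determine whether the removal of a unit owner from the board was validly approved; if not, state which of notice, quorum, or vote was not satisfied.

Valid — all requirements satisfied.

Notice: 22 days given; 21 required. Satisfied.
Quorum: 10% of 344 = 34.40, rounded up to 35; 35 present. Satisfied.
Vote: requires three-fifths of the votes cast (35 − 2 abstaining = 33); 3/5 of 33 = 19.80, rounded up to 20, so 20 needed; 20 in favor. Satisfied.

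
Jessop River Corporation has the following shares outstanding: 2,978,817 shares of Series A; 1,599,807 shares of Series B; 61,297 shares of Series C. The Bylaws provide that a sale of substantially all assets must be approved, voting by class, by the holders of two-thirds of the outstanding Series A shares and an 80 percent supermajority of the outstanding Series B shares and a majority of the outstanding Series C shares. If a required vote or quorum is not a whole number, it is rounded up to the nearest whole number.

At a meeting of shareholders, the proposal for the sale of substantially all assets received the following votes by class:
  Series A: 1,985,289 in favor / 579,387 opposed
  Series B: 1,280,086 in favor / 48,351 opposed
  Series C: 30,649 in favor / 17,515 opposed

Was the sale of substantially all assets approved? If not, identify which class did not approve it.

Not approved — the Series A shares did not give the required vote.

Series A: 2/3 of 2978817 = 1985878; 1,985,878 required, 1,985,289 in favor — not approved.
Series B: 4/5 of 1599807 = 1279845.60, rounded up to 1279846; 1,279,846 required, 1,280,086 in favor — approved.
Series C: a majority of 61297 is 30649; 30,649 required, 30,649 in favor — approved.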